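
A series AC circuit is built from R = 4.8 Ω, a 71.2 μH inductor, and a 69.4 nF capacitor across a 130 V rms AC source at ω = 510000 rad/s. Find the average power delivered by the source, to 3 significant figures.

X_L = ωL = 36.3 Ω
X_C = 1/(ωC) = 28.3 Ω
Net reactance X = X_L − X_C = 8.06 Ω
Z = 4.80 + j8.06 Ω
|Z| = √(4.80² + 8.06²) = 9.38 Ω
∠Z = arctan(8.06/4.80) = 59.2°
I = V/|Z| = 13.9 A
P = VI cos φ = 130 × 13.9 × cos(59.2°) = 922 W

922 W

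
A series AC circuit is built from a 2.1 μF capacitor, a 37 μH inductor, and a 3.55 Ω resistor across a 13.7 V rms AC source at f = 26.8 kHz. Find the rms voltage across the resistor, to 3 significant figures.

ω = 2πf = 168400 rad/s
X_L = ωL = 6.23 Ω
X_C = 1/(ωC) = 2.83 Ω
Net reactance X = X_L − X_C = 3.40 Ω
Z = 3.55 + j3.40 Ω
|Z| = √(3.55² + 3.40²) = 4.92 Ω
I = V/|Z| = 2.79 A
V_R = I·|Z_R| = 2.79 × 3.55 = 9.89 V

9.89 V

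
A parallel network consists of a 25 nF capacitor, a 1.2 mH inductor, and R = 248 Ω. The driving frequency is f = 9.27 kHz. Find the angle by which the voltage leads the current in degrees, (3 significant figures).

ω = 2πf = 58250 rad/s
X_L = ωL = 69.9 Ω
X_C = 1/(ωC) = 687 Ω
Parallel: admittances add. Y = 1/R + 1/(jωL) + jωC
Y = (0.00403 − j0.0129) S
|Y| = 0.0135 S → |Z| = 1/|Y| = 74.2 Ω, ∠Z = −∠Y = 72.6°

72.6°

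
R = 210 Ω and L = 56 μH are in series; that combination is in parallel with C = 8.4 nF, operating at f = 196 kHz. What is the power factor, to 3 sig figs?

ω = 2πf = 1.232e+06 rad/s
X_L = ωL = 69.0 Ω
X_C = 1/(ωC) = 96.7 Ω
Branch 1 (R+jX_L): Z₁ = 210 + j69.0 Ω, |Z₁| = 221 Ω
Branch 2 (−jX_C): Z₂ = −j96.7 Ω
Parallel: Z = Z₁Z₂/(Z₁+Z₂), |Z| = 101 Ω, ∠Z = -64.3°
cos φ = cos(-64.3°) = 0.434

0.434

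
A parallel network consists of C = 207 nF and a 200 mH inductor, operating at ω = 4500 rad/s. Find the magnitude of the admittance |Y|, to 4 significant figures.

179.6 μS

X_L = ωL = 900.0 Ω
X_C = 1/(ωC) = 1074 Ω
Parallel: admittances add. Y = 1/(jωL) + jωC
Y = (0 − j0.0001796) S
|Y| = 0.0001796 S → |Z| = 1/|Y| = 5568 Ω, ∠Z = −∠Y = 90.00°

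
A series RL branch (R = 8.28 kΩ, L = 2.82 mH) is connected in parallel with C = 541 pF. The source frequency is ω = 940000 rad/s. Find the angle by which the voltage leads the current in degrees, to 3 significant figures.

X_L = ωL = 2650 Ω
X_C = 1/(ωC) = 1970 Ω
Branch 1 (R+jX_L): Z₁ = 8280 + j2650 Ω, |Z₁| = 8690 Ω
Branch 2 (−jX_C): Z₂ = −j1970 Ω
Parallel: Z = Z₁Z₂/(Z₁+Z₂), |Z| = 2060 Ω, ∠Z = -77.0°

-77.0°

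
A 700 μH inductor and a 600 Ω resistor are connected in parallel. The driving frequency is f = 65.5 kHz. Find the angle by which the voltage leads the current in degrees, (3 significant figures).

ω = 2πf = 411500 rad/s
X_L = ωL = 288 Ω
Parallel: admittances add. Y = 1/R + 1/(jωL)
Y = (0.00167 − j0.00347) S
|Y| = 0.00385 S → |Z| = 1/|Y| = 260 Ω, ∠Z = −∠Y = 64.4°

64.4°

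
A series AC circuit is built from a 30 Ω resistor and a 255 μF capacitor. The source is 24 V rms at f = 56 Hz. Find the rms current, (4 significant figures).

ω = 2πf = 351.9 rad/s
X_C = 1/(ωC) = 11.15 Ω
Z = 30.00 − j11.15 Ω
|Z| = √(30.00² + 11.15²) = 32.00 Ω
I = V/|Z| = 24/32.00 = 749.9 mA

749.9 mA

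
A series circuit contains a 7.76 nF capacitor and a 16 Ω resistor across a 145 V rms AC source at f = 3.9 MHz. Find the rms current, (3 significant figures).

8.61 A

ω = 2πf = 2.45e+07 rad/s
X_C = 1/(ωC) = 5.26 Ω
Z = 16.0 − j5.26 Ω
|Z| = √(16.0² + 5.26²) = 16.8 Ω
I = V/|Z| = 145/16.8 = 8.61 A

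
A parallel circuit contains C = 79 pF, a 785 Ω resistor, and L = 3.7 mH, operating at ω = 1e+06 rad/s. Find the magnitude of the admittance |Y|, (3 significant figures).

1.29 mS

X_L = ωL = 3700 Ω
X_C = 1/(ωC) = 12700 Ω
Parallel: admittances add. Y = 1/R + 1/(jωL) + jωC
Y = (0.00127 − j0.000191) S
|Y| = 0.00129 S → |Z| = 1/|Y| = 776 Ω, ∠Z = −∠Y = 8.54°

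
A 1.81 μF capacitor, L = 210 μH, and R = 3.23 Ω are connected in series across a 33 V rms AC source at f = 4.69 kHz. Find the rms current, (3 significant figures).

2.54 A

ω = 2πf = 29470 rad/s
X_L = ωL = 6.19 Ω
X_C = 1/(ωC) = 18.7 Ω
Net reactance X = X_L − X_C = -12.6 Ω
Z = 3.23 − j12.6 Ω
|Z| = √(3.23² + 12.6²) = 13.0 Ω
I = V/|Z| = 33/13.0 = 2.54 A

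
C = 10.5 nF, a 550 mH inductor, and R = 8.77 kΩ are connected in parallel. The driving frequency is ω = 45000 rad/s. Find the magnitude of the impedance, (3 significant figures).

2240 Ω

X_L = ωL = 24800 Ω
X_C = 1/(ωC) = 2120 Ω
Parallel: admittances add. Y = 1/R + 1/(jωL) + jωC
Y = (0.000114 + j0.000432) S
|Y| = 0.000447 S → |Z| = 1/|Y| = 2240 Ω, ∠Z = −∠Y = -75.2°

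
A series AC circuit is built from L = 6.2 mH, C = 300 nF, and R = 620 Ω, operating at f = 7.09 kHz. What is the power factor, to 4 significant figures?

ω = 2πf = 44550 rad/s
X_L = ωL = 276.2 Ω
X_C = 1/(ωC) = 74.83 Ω
Net reactance X = X_L − X_C = 201.4 Ω
Z = 620.0 + j201.4 Ω
|Z| = √(620.0² + 201.4²) = 651.9 Ω
∠Z = arctan(201.4/620.0) = 17.99°
cos φ = cos(17.99°) = 0.9511

0.9511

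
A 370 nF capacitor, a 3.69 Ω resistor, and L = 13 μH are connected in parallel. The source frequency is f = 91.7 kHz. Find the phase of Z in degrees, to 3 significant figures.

ω = 2πf = 576200 rad/s
X_L = ωL = 7.49 Ω
X_C = 1/(ωC) = 4.69 Ω
Parallel: admittances add. Y = 1/R + 1/(jωL) + jωC
Y = (0.271 + j0.0797) S
|Y| = 0.282 S → |Z| = 1/|Y| = 3.54 Ω, ∠Z = −∠Y = -16.4°

-16.4°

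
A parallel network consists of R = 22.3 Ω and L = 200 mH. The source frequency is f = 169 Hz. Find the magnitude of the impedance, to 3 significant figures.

ω = 2πf = 1062 rad/s
X_L = ωL = 212 Ω
Parallel: admittances add. Y = 1/R + 1/(jωL)
Y = (0.0448 − j0.00471) S
|Y| = 0.0451 S → |Z| = 1/|Y| = 22.2 Ω, ∠Z = −∠Y = 5.99°

22.2 Ω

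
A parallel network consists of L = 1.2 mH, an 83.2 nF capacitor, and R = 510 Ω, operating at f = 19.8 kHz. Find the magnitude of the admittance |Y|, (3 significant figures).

ω = 2πf = 124400 rad/s
X_L = ωL = 149 Ω
X_C = 1/(ωC) = 96.6 Ω
Parallel: admittances add. Y = 1/R + 1/(jωL) + jωC
Y = (0.00196 + j0.00365) S
|Y| = 0.00415 S → |Z| = 1/|Y| = 241 Ω, ∠Z = −∠Y = -61.8°

4.15 mS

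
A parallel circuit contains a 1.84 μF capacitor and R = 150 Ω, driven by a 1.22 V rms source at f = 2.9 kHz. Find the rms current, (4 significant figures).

ω = 2πf = 18220 rad/s
X_C = 1/(ωC) = 29.83 Ω
Parallel: admittances add. Y = 1/R + jωC
Y = (0.006667 + j0.03353) S
|Y| = 0.03418 S → |Z| = 1/|Y| = 29.25 Ω, ∠Z = −∠Y = -78.75°
I = V/|Z| = 1.22/29.25 = 41.70 mA

41.70 mA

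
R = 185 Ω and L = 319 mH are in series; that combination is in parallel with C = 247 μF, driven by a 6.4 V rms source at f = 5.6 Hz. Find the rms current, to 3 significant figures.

ω = 2πf = 35.19 rad/s
X_L = ωL = 11.2 Ω
X_C = 1/(ωC) = 115 Ω
Branch 1 (R+jX_L): Z₁ = 185 + j11.2 Ω, |Z₁| = 185 Ω
Branch 2 (−jX_C): Z₂ = −j115 Ω
Parallel: Z = Z₁Z₂/(Z₁+Z₂), |Z| = 101 Ω, ∠Z = -57.2°
I = V/|Z| = 6.4/101 = 63.7 mA

63.7 mA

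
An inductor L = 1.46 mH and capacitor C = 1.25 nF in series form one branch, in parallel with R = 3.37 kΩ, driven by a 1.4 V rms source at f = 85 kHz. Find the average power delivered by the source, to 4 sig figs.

581.6 μW

ω = 2πf = 534100 rad/s
X_L = ωL = 779.7 Ω
X_C = 1/(ωC) = 1498 Ω
Branch 1: Z₁ = R = 3370 Ω
Branch 2 (series LC): Z₂ = j(X_L − X_C) = −j718.2 Ω
Parallel: Z = Z₁Z₂/(Z₁+Z₂), |Z| = 702.4 Ω, ∠Z = -77.97°
I = V/|Z| = 1.993 mA
P = VI cos φ = 1.4 × 0.001993 × cos(-77.97°) = 581.6 μW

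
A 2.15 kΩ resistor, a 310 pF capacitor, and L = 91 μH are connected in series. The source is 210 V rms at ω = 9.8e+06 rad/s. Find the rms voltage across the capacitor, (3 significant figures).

31.1 V

X_L = ωL = 892 Ω
X_C = 1/(ωC) = 329 Ω
Net reactance X = X_L − X_C = 563 Ω
Z = 2150 + j563 Ω
|Z| = √(2150² + 563²) = 2220 Ω
I = V/|Z| = 94.5 mA
V_C = I·|Z_C| = 0.0945 × 329 = 31.1 V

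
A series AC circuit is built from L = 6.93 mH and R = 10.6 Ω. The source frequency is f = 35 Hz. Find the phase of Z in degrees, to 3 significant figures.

8.18°

ω = 2πf = 219.9 rad/s
X_L = ωL = 1.52 Ω
Z = 10.6 + j1.52 Ω
|Z| = √(10.6² + 1.52²) = 10.7 Ω
∠Z = arctan(1.52/10.6) = 8.18°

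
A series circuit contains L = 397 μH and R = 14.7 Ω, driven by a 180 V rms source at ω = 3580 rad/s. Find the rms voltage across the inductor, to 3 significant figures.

X_L = ωL = 1.42 Ω
Z = 14.7 + j1.42 Ω
|Z| = √(14.7² + 1.42²) = 14.8 Ω
I = V/|Z| = 12.2 A
V_L = I·|Z_L| = 12.2 × 1.42 = 17.3 V

17.3 V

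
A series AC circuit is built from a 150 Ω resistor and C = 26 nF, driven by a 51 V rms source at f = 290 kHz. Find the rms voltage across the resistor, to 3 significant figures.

50.5 V

ω = 2πf = 1.822e+06 rad/s
X_C = 1/(ωC) = 21.1 Ω
Z = 150 − j21.1 Ω
|Z| = √(150² + 21.1²) = 151 Ω
I = V/|Z| = 337 mA
V_R = I·|Z_R| = 0.337 × 150 = 50.5 V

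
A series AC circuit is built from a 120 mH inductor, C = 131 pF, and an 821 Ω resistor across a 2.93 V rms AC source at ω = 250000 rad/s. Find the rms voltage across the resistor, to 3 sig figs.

X_L = ωL = 30000 Ω
X_C = 1/(ωC) = 30500 Ω
Net reactance X = X_L − X_C = -534 Ω
Z = 821 − j534 Ω
|Z| = √(821² + 534²) = 980 Ω
I = V/|Z| = 2.99 mA
V_R = I·|Z_R| = 0.00299 × 821 = 2.46 V

2.46 V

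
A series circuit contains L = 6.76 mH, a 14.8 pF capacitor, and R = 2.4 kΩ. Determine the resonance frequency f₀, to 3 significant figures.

503 kHz

ω₀ = 1/√(LC) = 1/√(0.00676 × 1.48e-11) = 3.162e+06 rad/s
f₀ = ω₀/(2π) = 503 kHz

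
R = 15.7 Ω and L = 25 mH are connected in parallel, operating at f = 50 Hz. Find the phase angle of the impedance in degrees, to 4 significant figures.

ω = 2πf = 314.2 rad/s
X_L = ωL = 7.854 Ω
Parallel: admittances add. Y = 1/R + 1/(jωL)
Y = (0.06369 − j0.1273) S
|Y| = 0.1424 S → |Z| = 1/|Y| = 7.024 Ω, ∠Z = −∠Y = 63.42°

63.42°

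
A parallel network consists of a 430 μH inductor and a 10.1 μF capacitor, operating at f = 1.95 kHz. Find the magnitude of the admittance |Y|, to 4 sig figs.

66.06 mS

ω = 2πf = 12250 rad/s
X_L = ωL = 5.268 Ω
X_C = 1/(ωC) = 8.081 Ω
Parallel: admittances add. Y = 1/(jωL) + jωC
Y = (0 − j0.06606) S
|Y| = 0.06606 S → |Z| = 1/|Y| = 15.14 Ω, ∠Z = −∠Y = 90.00°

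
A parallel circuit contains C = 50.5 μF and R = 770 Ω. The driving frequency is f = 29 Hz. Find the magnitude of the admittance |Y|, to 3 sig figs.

ω = 2πf = 182.2 rad/s
X_C = 1/(ωC) = 109 Ω
Parallel: admittances add. Y = 1/R + jωC
Y = (0.00130 + j0.00920) S
|Y| = 0.00929 S → |Z| = 1/|Y| = 108 Ω, ∠Z = −∠Y = -82.0°

9.29 mS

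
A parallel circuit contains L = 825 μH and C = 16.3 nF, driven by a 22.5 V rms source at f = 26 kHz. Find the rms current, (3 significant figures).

ω = 2πf = 163400 rad/s
X_L = ωL = 135 Ω
X_C = 1/(ωC) = 376 Ω
Parallel: admittances add. Y = 1/(jωL) + jωC
Y = (0 − j0.00476) S
|Y| = 0.00476 S → |Z| = 1/|Y| = 210 Ω, ∠Z = −∠Y = 90.0°
I = V/|Z| = 22.5/210 = 107 mA

107 mA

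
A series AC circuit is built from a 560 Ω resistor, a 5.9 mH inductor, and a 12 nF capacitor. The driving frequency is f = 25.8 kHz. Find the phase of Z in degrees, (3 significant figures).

ω = 2πf = 162100 rad/s
X_L = ωL = 956 Ω
X_C = 1/(ωC) = 514 Ω
Net reactance X = X_L − X_C = 442 Ω
Z = 560 + j442 Ω
|Z| = √(560² + 442²) = 714 Ω
∠Z = arctan(442/560) = 38.3°

38.3°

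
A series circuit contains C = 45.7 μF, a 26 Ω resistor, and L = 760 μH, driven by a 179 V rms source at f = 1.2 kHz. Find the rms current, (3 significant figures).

ω = 2πf = 7540 rad/s
X_L = ωL = 5.73 Ω
X_C = 1/(ωC) = 2.90 Ω
Net reactance X = X_L − X_C = 2.83 Ω
Z = 26.0 + j2.83 Ω
|Z| = √(26.0² + 2.83²) = 26.2 Ω
I = V/|Z| = 179/26.2 = 6.84 A

6.84 A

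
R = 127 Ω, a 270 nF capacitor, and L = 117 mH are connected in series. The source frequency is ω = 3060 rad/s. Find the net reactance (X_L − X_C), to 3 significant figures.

X_L = ωL = 358 Ω
X_C = 1/(ωC) = 1210 Ω
X = 358 − 1210 = -852 Ω

-852 Ω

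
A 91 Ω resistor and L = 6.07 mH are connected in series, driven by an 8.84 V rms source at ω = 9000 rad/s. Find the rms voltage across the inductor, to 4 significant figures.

4.550 V

X_L = ωL = 54.63 Ω
Z = 91.00 + j54.63 Ω
|Z| = √(91.00² + 54.63²) = 106.1 Ω
I = V/|Z| = 83.29 mA
V_L = I·|Z_L| = 0.08329 × 54.63 = 4.550 V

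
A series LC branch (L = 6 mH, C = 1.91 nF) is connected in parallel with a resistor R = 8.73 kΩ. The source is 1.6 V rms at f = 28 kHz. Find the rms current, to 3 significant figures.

ω = 2πf = 175900 rad/s
X_L = ωL = 1060 Ω
X_C = 1/(ωC) = 2980 Ω
Branch 1: Z₁ = R = 8730 Ω
Branch 2 (series LC): Z₂ = j(X_L − X_C) = −j1920 Ω
Parallel: Z = Z₁Z₂/(Z₁+Z₂), |Z| = 1880 Ω, ∠Z = -77.6°
I = V/|Z| = 1.6/1880 = 853 μA

853 μA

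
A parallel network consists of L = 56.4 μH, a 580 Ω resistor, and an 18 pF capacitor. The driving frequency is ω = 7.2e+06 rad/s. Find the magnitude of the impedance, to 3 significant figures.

X_L = ωL = 406 Ω
X_C = 1/(ωC) = 7720 Ω
Parallel: admittances add. Y = 1/R + 1/(jωL) + jωC
Y = (0.00172 − j0.00233) S
|Y| = 0.00290 S → |Z| = 1/|Y| = 345 Ω, ∠Z = −∠Y = 53.5°

345 Ω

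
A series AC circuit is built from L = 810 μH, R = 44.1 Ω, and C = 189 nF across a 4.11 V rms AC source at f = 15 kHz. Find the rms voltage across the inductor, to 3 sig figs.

6.47 V

ω = 2πf = 94250 rad/s
X_L = ωL = 76.3 Ω
X_C = 1/(ωC) = 56.1 Ω
Net reactance X = X_L − X_C = 20.2 Ω
Z = 44.1 + j20.2 Ω
|Z| = √(44.1² + 20.2²) = 48.5 Ω
I = V/|Z| = 84.7 mA
V_L = I·|Z_L| = 0.0847 × 76.3 = 6.47 V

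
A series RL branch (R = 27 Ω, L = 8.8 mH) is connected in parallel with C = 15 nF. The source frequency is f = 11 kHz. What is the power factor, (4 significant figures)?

ω = 2πf = 69120 rad/s
X_L = ωL = 608.2 Ω
X_C = 1/(ωC) = 964.6 Ω
Branch 1 (R+jX_L): Z₁ = 27.00 + j608.2 Ω, |Z₁| = 608.8 Ω
Branch 2 (−jX_C): Z₂ = −j964.6 Ω
Parallel: Z = Z₁Z₂/(Z₁+Z₂), |Z| = 1643 Ω, ∠Z = 83.13°
cos φ = cos(83.13°) = 0.1197

0.1197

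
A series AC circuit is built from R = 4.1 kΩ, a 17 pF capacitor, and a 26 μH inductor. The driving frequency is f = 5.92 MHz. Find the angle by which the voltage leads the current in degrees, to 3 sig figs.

-8.52°

ω = 2πf = 3.72e+07 rad/s
X_L = ωL = 967 Ω
X_C = 1/(ωC) = 1580 Ω
Net reactance X = X_L − X_C = -614 Ω
Z = 4100 − j614 Ω
|Z| = √(4100² + 614²) = 4150 Ω
∠Z = arctan(-614/4100) = -8.52°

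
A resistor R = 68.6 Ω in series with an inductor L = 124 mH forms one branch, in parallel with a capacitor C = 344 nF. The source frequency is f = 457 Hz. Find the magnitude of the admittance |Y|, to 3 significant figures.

ω = 2πf = 2871 rad/s
X_L = ωL = 356 Ω
X_C = 1/(ωC) = 1010 Ω
Branch 1 (R+jX_L): Z₁ = 68.6 + j356 Ω, |Z₁| = 363 Ω
Branch 2 (−jX_C): Z₂ = −j1010 Ω
Parallel: Z = Z₁Z₂/(Z₁+Z₂), |Z| = 556 Ω, ∠Z = 73.1°
|Y| = 1/|Z| = 1.80 mS

1.80 mS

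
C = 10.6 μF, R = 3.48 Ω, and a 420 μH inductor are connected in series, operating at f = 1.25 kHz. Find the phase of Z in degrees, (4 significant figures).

-68.23°

ω = 2πf = 7854 rad/s
X_L = ωL = 3.299 Ω
X_C = 1/(ωC) = 12.01 Ω
Net reactance X = X_L − X_C = -8.713 Ω
Z = 3.480 − j8.713 Ω
|Z| = √(3.480² + 8.713²) = 9.382 Ω
∠Z = arctan(-8.713/3.480) = -68.23°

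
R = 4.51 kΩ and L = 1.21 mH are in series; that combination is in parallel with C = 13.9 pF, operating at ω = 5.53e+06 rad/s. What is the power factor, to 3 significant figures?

X_L = ωL = 6690 Ω
X_C = 1/(ωC) = 13000 Ω
Branch 1 (R+jX_L): Z₁ = 4510 + j6690 Ω, |Z₁| = 8070 Ω
Branch 2 (−jX_C): Z₂ = −j13000 Ω
Parallel: Z = Z₁Z₂/(Z₁+Z₂), |Z| = 13500 Ω, ∠Z = 20.5°
cos φ = cos(20.5°) = 0.937

0.937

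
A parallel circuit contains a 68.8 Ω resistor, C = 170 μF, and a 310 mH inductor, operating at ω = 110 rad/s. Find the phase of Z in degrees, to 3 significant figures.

X_L = ωL = 34.1 Ω
X_C = 1/(ωC) = 53.5 Ω
Parallel: admittances add. Y = 1/R + 1/(jωL) + jωC
Y = (0.0145 − j0.0106) S
|Y| = 0.0180 S → |Z| = 1/|Y| = 55.5 Ω, ∠Z = −∠Y = 36.2°

36.2°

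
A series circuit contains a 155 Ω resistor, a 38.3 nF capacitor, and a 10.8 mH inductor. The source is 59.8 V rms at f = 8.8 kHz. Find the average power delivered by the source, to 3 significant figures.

14.0 W

ω = 2πf = 55290 rad/s
X_L = ωL = 597 Ω
X_C = 1/(ωC) = 472 Ω
Net reactance X = X_L − X_C = 125 Ω
Z = 155 + j125 Ω
|Z| = √(155² + 125²) = 199 Ω
∠Z = arctan(125/155) = 38.9°
I = V/|Z| = 300 mA
P = VI cos φ = 59.8 × 0.300 × cos(38.9°) = 14.0 W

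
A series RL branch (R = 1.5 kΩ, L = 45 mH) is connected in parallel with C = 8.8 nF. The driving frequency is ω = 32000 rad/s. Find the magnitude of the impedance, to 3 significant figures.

X_L = ωL = 1440 Ω
X_C = 1/(ωC) = 3550 Ω
Branch 1 (R+jX_L): Z₁ = 1500 + j1440 Ω, |Z₁| = 2080 Ω
Branch 2 (−jX_C): Z₂ = −j3550 Ω
Parallel: Z = Z₁Z₂/(Z₁+Z₂), |Z| = 2850 Ω, ∠Z = 8.44°

2850 Ω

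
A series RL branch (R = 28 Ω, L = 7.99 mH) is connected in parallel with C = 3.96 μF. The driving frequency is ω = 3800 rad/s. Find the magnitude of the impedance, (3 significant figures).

X_L = ωL = 30.4 Ω
X_C = 1/(ωC) = 66.5 Ω
Branch 1 (R+jX_L): Z₁ = 28.0 + j30.4 Ω, |Z₁| = 41.3 Ω
Branch 2 (−jX_C): Z₂ = −j66.5 Ω
Parallel: Z = Z₁Z₂/(Z₁+Z₂), |Z| = 60.1 Ω, ∠Z = 9.51°

60.1 Ω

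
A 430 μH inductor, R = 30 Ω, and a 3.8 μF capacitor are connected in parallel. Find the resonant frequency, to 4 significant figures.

ω₀ = 1/√(LC) = 1/√(0.00043 × 3.8e-06) = 24740 rad/s
f₀ = ω₀/(2π) = 3.937 kHz

3.937 kHz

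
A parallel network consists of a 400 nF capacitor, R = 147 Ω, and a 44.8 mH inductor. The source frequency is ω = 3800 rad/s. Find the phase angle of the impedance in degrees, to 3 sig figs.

X_L = ωL = 170 Ω
X_C = 1/(ωC) = 658 Ω
Parallel: admittances add. Y = 1/R + 1/(jωL) + jωC
Y = (0.00680 − j0.00435) S
|Y| = 0.00808 S → |Z| = 1/|Y| = 124 Ω, ∠Z = −∠Y = 32.6°

32.6°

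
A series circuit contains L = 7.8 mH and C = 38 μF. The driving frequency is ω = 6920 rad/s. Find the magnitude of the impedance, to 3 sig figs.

X_L = ωL = 54.0 Ω
X_C = 1/(ωC) = 3.80 Ω
Net reactance X = X_L − X_C = 50.2 Ω
Z = j50.2 Ω
|Z| = √(0² + 50.2²) = 50.2 Ω

50.2 Ω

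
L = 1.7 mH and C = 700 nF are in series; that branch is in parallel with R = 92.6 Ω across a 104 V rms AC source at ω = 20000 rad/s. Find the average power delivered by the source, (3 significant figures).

117 W

X_L = ωL = 34.0 Ω
X_C = 1/(ωC) = 71.4 Ω
Branch 1: Z₁ = R = 92.6 Ω
Branch 2 (series LC): Z₂ = j(X_L − X_C) = −j37.4 Ω
Parallel: Z = Z₁Z₂/(Z₁+Z₂), |Z| = 34.7 Ω, ∠Z = -68.0°
I = V/|Z| = 3.00 A
P = VI cos φ = 104 × 3.00 × cos(-68.0°) = 117 W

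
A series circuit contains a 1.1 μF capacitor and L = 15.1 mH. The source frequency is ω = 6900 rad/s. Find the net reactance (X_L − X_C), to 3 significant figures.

X_L = ωL = 104 Ω
X_C = 1/(ωC) = 132 Ω
X = 104 − 132 = -27.6 Ω

-27.6 Ω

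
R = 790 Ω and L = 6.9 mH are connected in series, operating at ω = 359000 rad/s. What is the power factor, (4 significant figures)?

0.3038

X_L = ωL = 2477 Ω
Z = 790.0 + j2477 Ω
|Z| = √(790.0² + 2477²) = 2600 Ω
∠Z = arctan(2477/790.0) = 72.31°
cos φ = cos(72.31°) = 0.3038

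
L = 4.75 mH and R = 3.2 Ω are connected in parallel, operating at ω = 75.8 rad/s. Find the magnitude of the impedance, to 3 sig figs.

X_L = ωL = 0.360 Ω
Parallel: admittances add. Y = 1/R + 1/(jωL)
Y = (0.312 − j2.78) S
|Y| = 2.79 S → |Z| = 1/|Y| = 0.358 Ω, ∠Z = −∠Y = 83.6°

0.358 Ω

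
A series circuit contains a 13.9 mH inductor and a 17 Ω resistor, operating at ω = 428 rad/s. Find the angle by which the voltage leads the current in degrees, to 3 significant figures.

X_L = ωL = 5.95 Ω
Z = 17.0 + j5.95 Ω
|Z| = √(17.0² + 5.95²) = 18.0 Ω
∠Z = arctan(5.95/17.0) = 19.3°

19.3°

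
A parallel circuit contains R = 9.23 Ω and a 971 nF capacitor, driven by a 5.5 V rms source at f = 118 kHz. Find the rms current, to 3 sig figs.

ω = 2πf = 741400 rad/s
X_C = 1/(ωC) = 1.39 Ω
Parallel: admittances add. Y = 1/R + jωC
Y = (0.108 + j0.720) S
|Y| = 0.728 S → |Z| = 1/|Y| = 1.37 Ω, ∠Z = −∠Y = -81.4°
I = V/|Z| = 5.5/1.37 = 4.00 A

4.00 A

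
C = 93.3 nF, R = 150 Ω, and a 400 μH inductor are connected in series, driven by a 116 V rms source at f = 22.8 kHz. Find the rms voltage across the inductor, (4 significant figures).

ω = 2πf = 143300 rad/s
X_L = ωL = 57.30 Ω
X_C = 1/(ωC) = 74.82 Ω
Net reactance X = X_L − X_C = -17.51 Ω
Z = 150.0 − j17.51 Ω
|Z| = √(150.0² + 17.51²) = 151.0 Ω
I = V/|Z| = 768.1 mA
V_L = I·|Z_L| = 0.7681 × 57.30 = 44.02 V

44.02 V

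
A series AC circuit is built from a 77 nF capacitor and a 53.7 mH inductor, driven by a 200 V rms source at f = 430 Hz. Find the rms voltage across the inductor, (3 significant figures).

ω = 2πf = 2702 rad/s
X_L = ωL = 145 Ω
X_C = 1/(ωC) = 4810 Ω
Net reactance X = X_L − X_C = -4660 Ω
Z = − j4660 Ω
|Z| = √(0² + 4660²) = 4660 Ω
I = V/|Z| = 42.9 mA
V_L = I·|Z_L| = 0.0429 × 145 = 6.22 V

6.22 V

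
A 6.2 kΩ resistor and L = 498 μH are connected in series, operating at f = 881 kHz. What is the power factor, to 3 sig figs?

ω = 2πf = 5.535e+06 rad/s
X_L = ωL = 2760 Ω
Z = 6200 + j2760 Ω
|Z| = √(6200² + 2760²) = 6790 Ω
∠Z = arctan(2760/6200) = 24.0°
cos φ = cos(24.0°) = 0.914

0.914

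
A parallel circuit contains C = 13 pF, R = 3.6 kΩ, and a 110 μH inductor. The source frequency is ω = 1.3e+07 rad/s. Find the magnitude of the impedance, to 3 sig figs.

X_L = ωL = 1430 Ω
X_C = 1/(ωC) = 5920 Ω
Parallel: admittances add. Y = 1/R + 1/(jωL) + jωC
Y = (0.000278 − j0.000530) S
|Y| = 0.000599 S → |Z| = 1/|Y| = 1670 Ω, ∠Z = −∠Y = 62.4°

1670 Ω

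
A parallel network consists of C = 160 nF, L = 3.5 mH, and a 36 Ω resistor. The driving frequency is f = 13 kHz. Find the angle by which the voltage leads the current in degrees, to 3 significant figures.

-19.0°

ω = 2πf = 81680 rad/s
X_L = ωL = 286 Ω
X_C = 1/(ωC) = 76.5 Ω
Parallel: admittances add. Y = 1/R + 1/(jωL) + jωC
Y = (0.0278 + j0.00957) S
|Y| = 0.0294 S → |Z| = 1/|Y| = 34.0 Ω, ∠Z = −∠Y = -19.0°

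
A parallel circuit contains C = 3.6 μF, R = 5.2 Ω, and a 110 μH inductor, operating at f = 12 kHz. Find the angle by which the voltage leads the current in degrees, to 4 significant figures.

-38.11°

ω = 2πf = 75400 rad/s
X_L = ωL = 8.294 Ω
X_C = 1/(ωC) = 3.684 Ω
Parallel: admittances add. Y = 1/R + 1/(jωL) + jωC
Y = (0.1923 + j0.1509) S
|Y| = 0.2444 S → |Z| = 1/|Y| = 4.091 Ω, ∠Z = −∠Y = -38.11°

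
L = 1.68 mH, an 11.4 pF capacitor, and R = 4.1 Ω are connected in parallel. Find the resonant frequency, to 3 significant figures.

1.15 MHz

ω₀ = 1/√(LC) = 1/√(0.00168 × 1.14e-11) = 7.226e+06 rad/s
f₀ = ω₀/(2π) = 1.15 MHz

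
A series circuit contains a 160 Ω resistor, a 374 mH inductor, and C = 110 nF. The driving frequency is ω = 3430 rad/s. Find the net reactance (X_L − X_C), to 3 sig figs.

-1370 Ω

X_L = ωL = 1280 Ω
X_C = 1/(ωC) = 2650 Ω
X = 1280 − 2650 = -1370 Ω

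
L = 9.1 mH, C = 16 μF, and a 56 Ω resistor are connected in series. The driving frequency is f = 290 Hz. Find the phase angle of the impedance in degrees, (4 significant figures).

ω = 2πf = 1822 rad/s
X_L = ωL = 16.58 Ω
X_C = 1/(ωC) = 34.30 Ω
Net reactance X = X_L − X_C = -17.72 Ω
Z = 56.00 − j17.72 Ω
|Z| = √(56.00² + 17.72²) = 58.74 Ω
∠Z = arctan(-17.72/56.00) = -17.56°

-17.56°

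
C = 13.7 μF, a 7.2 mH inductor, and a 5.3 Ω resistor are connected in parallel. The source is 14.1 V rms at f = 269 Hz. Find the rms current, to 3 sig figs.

ω = 2πf = 1690 rad/s
X_L = ωL = 12.2 Ω
X_C = 1/(ωC) = 43.2 Ω
Parallel: admittances add. Y = 1/R + 1/(jωL) + jωC
Y = (0.189 − j0.0590) S
|Y| = 0.198 S → |Z| = 1/|Y| = 5.06 Ω, ∠Z = −∠Y = 17.4°
I = V/|Z| = 14.1/5.06 = 2.79 A

2.79 A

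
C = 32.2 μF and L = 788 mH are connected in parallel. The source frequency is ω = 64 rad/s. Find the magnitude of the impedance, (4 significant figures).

56.28 Ω

X_L = ωL = 50.43 Ω
X_C = 1/(ωC) = 485.2 Ω
Parallel: admittances add. Y = 1/(jωL) + jωC
Y = (0 − j0.01777) S
|Y| = 0.01777 S → |Z| = 1/|Y| = 56.28 Ω, ∠Z = −∠Y = 90.00°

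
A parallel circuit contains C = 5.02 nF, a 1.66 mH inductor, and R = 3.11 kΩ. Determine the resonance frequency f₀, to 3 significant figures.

55.1 kHz

ω₀ = 1/√(LC) = 1/√(0.00166 × 5.02e-09) = 346400 rad/s
f₀ = ω₀/(2π) = 55.1 kHz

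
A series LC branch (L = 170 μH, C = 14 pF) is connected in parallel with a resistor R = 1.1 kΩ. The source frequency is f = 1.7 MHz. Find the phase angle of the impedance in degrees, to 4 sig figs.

ω = 2πf = 1.068e+07 rad/s
X_L = ωL = 1816 Ω
X_C = 1/(ωC) = 6687 Ω
Branch 1: Z₁ = R = 1100 Ω
Branch 2 (series LC): Z₂ = j(X_L − X_C) = −j4871 Ω
Parallel: Z = Z₁Z₂/(Z₁+Z₂), |Z| = 1073 Ω, ∠Z = -12.72°

-12.72°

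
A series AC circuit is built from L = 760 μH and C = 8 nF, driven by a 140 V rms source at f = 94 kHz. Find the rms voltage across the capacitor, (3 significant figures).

125 V

ω = 2πf = 590600 rad/s
X_L = ωL = 449 Ω
X_C = 1/(ωC) = 212 Ω
Net reactance X = X_L − X_C = 237 Ω
Z = j237 Ω
|Z| = √(0² + 237²) = 237 Ω
I = V/|Z| = 590 mA
V_C = I·|Z_C| = 0.590 × 212 = 125 V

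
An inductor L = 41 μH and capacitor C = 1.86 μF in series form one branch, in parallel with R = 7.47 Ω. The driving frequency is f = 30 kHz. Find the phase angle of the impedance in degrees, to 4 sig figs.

56.87°

ω = 2πf = 188500 rad/s
X_L = ωL = 7.728 Ω
X_C = 1/(ωC) = 2.852 Ω
Branch 1: Z₁ = R = 7.470 Ω
Branch 2 (series LC): Z₂ = j(X_L − X_C) = j4.876 Ω
Parallel: Z = Z₁Z₂/(Z₁+Z₂), |Z| = 4.083 Ω, ∠Z = 56.87°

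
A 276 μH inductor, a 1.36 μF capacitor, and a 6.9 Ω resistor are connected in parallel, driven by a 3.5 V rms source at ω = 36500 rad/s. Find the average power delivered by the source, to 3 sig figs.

X_L = ωL = 10.1 Ω
X_C = 1/(ωC) = 20.1 Ω
Parallel: admittances add. Y = 1/R + 1/(jωL) + jωC
Y = (0.145 − j0.0496) S
|Y| = 0.153 S → |Z| = 1/|Y| = 6.53 Ω, ∠Z = −∠Y = 18.9°
I = V/|Z| = 536 mA
P = VI cos φ = 3.5 × 0.536 × cos(18.9°) = 1.78 W

1.78 W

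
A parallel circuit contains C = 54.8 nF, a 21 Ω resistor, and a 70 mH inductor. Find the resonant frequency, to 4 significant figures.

2.570 kHz

ω₀ = 1/√(LC) = 1/√(0.07 × 5.48e-08) = 16150 rad/s
f₀ = ω₀/(2π) = 2.570 kHz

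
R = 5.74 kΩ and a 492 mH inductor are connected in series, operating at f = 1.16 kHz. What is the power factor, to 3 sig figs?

0.848

ω = 2πf = 7288 rad/s
X_L = ωL = 3590 Ω
Z = 5740 + j3590 Ω
|Z| = √(5740² + 3590²) = 6770 Ω
∠Z = arctan(3590/5740) = 32.0°
cos φ = cos(32.0°) = 0.848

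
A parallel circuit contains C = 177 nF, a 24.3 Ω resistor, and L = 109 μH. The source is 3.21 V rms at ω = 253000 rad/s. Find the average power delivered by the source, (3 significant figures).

424 mW

X_L = ωL = 27.6 Ω
X_C = 1/(ωC) = 22.3 Ω
Parallel: admittances add. Y = 1/R + 1/(jωL) + jωC
Y = (0.0412 + j0.00852) S
|Y| = 0.0420 S → |Z| = 1/|Y| = 23.8 Ω, ∠Z = −∠Y = -11.7°
I = V/|Z| = 135 mA
P = VI cos φ = 3.21 × 0.135 × cos(-11.7°) = 424 mW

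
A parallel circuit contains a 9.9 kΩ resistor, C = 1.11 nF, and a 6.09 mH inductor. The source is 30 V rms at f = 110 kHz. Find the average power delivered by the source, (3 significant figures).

90.9 mW

ω = 2πf = 691200 rad/s
X_L = ωL = 4210 Ω
X_C = 1/(ωC) = 1300 Ω
Parallel: admittances add. Y = 1/R + 1/(jωL) + jωC
Y = (0.000101 + j0.000530) S
|Y| = 0.000539 S → |Z| = 1/|Y| = 1850 Ω, ∠Z = −∠Y = -79.2°
I = V/|Z| = 16.2 mA
P = VI cos φ = 30 × 0.0162 × cos(-79.2°) = 90.9 mW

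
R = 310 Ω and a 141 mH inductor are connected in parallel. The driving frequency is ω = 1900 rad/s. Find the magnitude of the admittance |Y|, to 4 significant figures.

X_L = ωL = 267.9 Ω
Parallel: admittances add. Y = 1/R + 1/(jωL)
Y = (0.003226 − j0.003733) S
|Y| = 0.004933 S → |Z| = 1/|Y| = 202.7 Ω, ∠Z = −∠Y = 49.17°

4.933 mS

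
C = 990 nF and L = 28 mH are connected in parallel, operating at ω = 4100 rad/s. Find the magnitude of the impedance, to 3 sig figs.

X_L = ωL = 115 Ω
X_C = 1/(ωC) = 246 Ω
Parallel: admittances add. Y = 1/(jωL) + jωC
Y = (0 − j0.00465) S
|Y| = 0.00465 S → |Z| = 1/|Y| = 215 Ω, ∠Z = −∠Y = 90.0°

215 Ω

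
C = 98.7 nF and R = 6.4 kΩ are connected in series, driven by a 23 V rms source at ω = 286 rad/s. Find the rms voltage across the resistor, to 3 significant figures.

4.09 V

X_C = 1/(ωC) = 35400 Ω
Z = 6400 − j35400 Ω
|Z| = √(6400² + 35400²) = 36000 Ω
I = V/|Z| = 639 μA
V_R = I·|Z_R| = 0.000639 × 6400 = 4.09 V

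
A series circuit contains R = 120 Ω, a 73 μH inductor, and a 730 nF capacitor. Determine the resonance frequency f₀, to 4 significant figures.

ω₀ = 1/√(LC) = 1/√(7.3e-05 × 7.3e-07) = 137000 rad/s
f₀ = ω₀/(2π) = 21.80 kHz

21.80 kHz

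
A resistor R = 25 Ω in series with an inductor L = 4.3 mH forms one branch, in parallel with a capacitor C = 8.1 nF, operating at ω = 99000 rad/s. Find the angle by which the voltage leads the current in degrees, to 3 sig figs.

84.9°

X_L = ωL = 426 Ω
X_C = 1/(ωC) = 1250 Ω
Branch 1 (R+jX_L): Z₁ = 25.0 + j426 Ω, |Z₁| = 426 Ω
Branch 2 (−jX_C): Z₂ = −j1250 Ω
Parallel: Z = Z₁Z₂/(Z₁+Z₂), |Z| = 647 Ω, ∠Z = 84.9°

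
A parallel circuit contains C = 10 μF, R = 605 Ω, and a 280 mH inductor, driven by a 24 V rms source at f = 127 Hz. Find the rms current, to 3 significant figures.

93.0 mA

ω = 2πf = 798.0 rad/s
X_L = ωL = 223 Ω
X_C = 1/(ωC) = 125 Ω
Parallel: admittances add. Y = 1/R + 1/(jωL) + jωC
Y = (0.00165 + j0.00350) S
|Y| = 0.00387 S → |Z| = 1/|Y| = 258 Ω, ∠Z = −∠Y = -64.7°
I = V/|Z| = 24/258 = 93.0 mA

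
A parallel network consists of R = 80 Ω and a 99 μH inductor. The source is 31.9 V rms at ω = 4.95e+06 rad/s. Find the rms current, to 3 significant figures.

X_L = ωL = 490 Ω
Parallel: admittances add. Y = 1/R + 1/(jωL)
Y = (0.0125 − j0.00204) S
|Y| = 0.0127 S → |Z| = 1/|Y| = 79.0 Ω, ∠Z = −∠Y = 9.27°
I = V/|Z| = 31.9/79.0 = 404 mA

404 mA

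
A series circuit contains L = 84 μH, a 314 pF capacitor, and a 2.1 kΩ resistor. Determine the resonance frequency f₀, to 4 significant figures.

980.0 kHz

ω₀ = 1/√(LC) = 1/√(8.4e-05 × 3.14e-10) = 6.157e+06 rad/s
f₀ = ω₀/(2π) = 980.0 kHz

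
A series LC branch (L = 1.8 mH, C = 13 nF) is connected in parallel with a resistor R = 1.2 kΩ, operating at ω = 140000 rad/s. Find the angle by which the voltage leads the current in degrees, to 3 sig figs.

X_L = ωL = 252 Ω
X_C = 1/(ωC) = 549 Ω
Branch 1: Z₁ = R = 1200 Ω
Branch 2 (series LC): Z₂ = j(X_L − X_C) = −j297 Ω
Parallel: Z = Z₁Z₂/(Z₁+Z₂), |Z| = 289 Ω, ∠Z = -76.1°

-76.1°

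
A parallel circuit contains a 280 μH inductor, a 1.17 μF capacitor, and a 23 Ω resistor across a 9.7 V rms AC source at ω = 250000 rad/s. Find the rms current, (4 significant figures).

2.731 A

X_L = ωL = 70.00 Ω
X_C = 1/(ωC) = 3.419 Ω
Parallel: admittances add. Y = 1/R + 1/(jωL) + jωC
Y = (0.04348 + j0.2782) S
|Y| = 0.2816 S → |Z| = 1/|Y| = 3.551 Ω, ∠Z = −∠Y = -81.12°
I = V/|Z| = 9.7/3.551 = 2.731 A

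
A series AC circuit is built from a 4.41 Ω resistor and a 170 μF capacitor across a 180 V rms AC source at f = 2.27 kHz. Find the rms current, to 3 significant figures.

40.6 A

ω = 2πf = 14260 rad/s
X_C = 1/(ωC) = 0.412 Ω
Z = 4.41 − j0.412 Ω
|Z| = √(4.41² + 0.412²) = 4.43 Ω
I = V/|Z| = 180/4.43 = 40.6 A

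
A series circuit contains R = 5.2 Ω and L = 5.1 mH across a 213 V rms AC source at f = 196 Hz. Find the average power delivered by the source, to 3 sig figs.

ω = 2πf = 1232 rad/s
X_L = ωL = 6.28 Ω
Z = 5.20 + j6.28 Ω
|Z| = √(5.20² + 6.28²) = 8.15 Ω
∠Z = arctan(6.28/5.20) = 50.4°
I = V/|Z| = 26.1 A
P = VI cos φ = 213 × 26.1 × cos(50.4°) = 3.55 kW

3.55 kW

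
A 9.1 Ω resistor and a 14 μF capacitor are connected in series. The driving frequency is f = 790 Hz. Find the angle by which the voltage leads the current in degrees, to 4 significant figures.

ω = 2πf = 4964 rad/s
X_C = 1/(ωC) = 14.39 Ω
Z = 9.100 − j14.39 Ω
|Z| = √(9.100² + 14.39²) = 17.03 Ω
∠Z = arctan(-14.39/9.100) = -57.69°

-57.69°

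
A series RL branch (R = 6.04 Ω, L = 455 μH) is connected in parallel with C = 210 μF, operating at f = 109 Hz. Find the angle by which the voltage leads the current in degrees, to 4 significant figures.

ω = 2πf = 684.9 rad/s
X_L = ωL = 0.3116 Ω
X_C = 1/(ωC) = 6.953 Ω
Branch 1 (R+jX_L): Z₁ = 6.040 + j0.3116 Ω, |Z₁| = 6.048 Ω
Branch 2 (−jX_C): Z₂ = −j6.953 Ω
Parallel: Z = Z₁Z₂/(Z₁+Z₂), |Z| = 4.684 Ω, ∠Z = -39.33°

-39.33°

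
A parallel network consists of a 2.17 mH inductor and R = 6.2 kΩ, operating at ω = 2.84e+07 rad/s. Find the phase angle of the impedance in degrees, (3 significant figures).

X_L = ωL = 61600 Ω
Parallel: admittances add. Y = 1/R + 1/(jωL)
Y = (0.000161 − j1.62e-05) S
|Y| = 0.000162 S → |Z| = 1/|Y| = 6170 Ω, ∠Z = −∠Y = 5.74°

5.74°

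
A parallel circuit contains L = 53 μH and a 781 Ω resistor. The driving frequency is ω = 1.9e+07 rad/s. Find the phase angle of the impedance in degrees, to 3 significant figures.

X_L = ωL = 1010 Ω
Parallel: admittances add. Y = 1/R + 1/(jωL)
Y = (0.00128 − j0.000993) S
|Y| = 0.00162 S → |Z| = 1/|Y| = 617 Ω, ∠Z = −∠Y = 37.8°

37.8°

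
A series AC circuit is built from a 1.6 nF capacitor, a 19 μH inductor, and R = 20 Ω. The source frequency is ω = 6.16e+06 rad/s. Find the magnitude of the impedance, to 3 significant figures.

25.4 Ω

X_L = ωL = 117 Ω
X_C = 1/(ωC) = 101 Ω
Net reactance X = X_L − X_C = 15.6 Ω
Z = 20.0 + j15.6 Ω
|Z| = √(20.0² + 15.6²) = 25.4 Ω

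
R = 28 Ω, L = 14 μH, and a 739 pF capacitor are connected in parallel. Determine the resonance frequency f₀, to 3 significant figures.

1.56 MHz

ω₀ = 1/√(LC) = 1/√(1.4e-05 × 7.39e-10) = 9.831e+06 rad/s
f₀ = ω₀/(2π) = 1.56 MHz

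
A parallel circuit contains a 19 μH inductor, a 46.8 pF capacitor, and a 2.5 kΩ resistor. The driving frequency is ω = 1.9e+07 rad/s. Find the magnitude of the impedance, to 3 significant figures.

X_L = ωL = 361 Ω
X_C = 1/(ωC) = 1120 Ω
Parallel: admittances add. Y = 1/R + 1/(jωL) + jωC
Y = (0.000400 − j0.00188) S
|Y| = 0.00192 S → |Z| = 1/|Y| = 520 Ω, ∠Z = −∠Y = 78.0°

520 Ω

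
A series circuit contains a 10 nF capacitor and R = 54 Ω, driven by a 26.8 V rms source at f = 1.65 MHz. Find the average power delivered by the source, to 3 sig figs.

12.9 W

ω = 2πf = 1.037e+07 rad/s
X_C = 1/(ωC) = 9.65 Ω
Z = 54.0 − j9.65 Ω
|Z| = √(54.0² + 9.65²) = 54.9 Ω
∠Z = arctan(-9.65/54.0) = -10.1°
I = V/|Z| = 489 mA
P = VI cos φ = 26.8 × 0.489 × cos(-10.1°) = 12.9 W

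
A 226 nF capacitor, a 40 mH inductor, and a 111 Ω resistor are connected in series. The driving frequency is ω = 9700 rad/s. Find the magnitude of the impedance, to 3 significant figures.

130 Ω

X_L = ωL = 388 Ω
X_C = 1/(ωC) = 456 Ω
Net reactance X = X_L − X_C = -68.2 Ω
Z = 111 − j68.2 Ω
|Z| = √(111² + 68.2²) = 130 Ω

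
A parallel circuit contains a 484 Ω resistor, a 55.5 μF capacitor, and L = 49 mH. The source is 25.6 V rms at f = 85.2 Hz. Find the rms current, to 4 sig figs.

ω = 2πf = 535.3 rad/s
X_L = ωL = 26.23 Ω
X_C = 1/(ωC) = 33.66 Ω
Parallel: admittances add. Y = 1/R + 1/(jωL) + jωC
Y = (0.002066 − j0.008412) S
|Y| = 0.008662 S → |Z| = 1/|Y| = 115.4 Ω, ∠Z = −∠Y = 76.20°
I = V/|Z| = 25.6/115.4 = 221.8 mA

221.8 mA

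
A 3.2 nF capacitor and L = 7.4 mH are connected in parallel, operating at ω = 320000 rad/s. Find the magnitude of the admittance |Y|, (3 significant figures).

X_L = ωL = 2370 Ω
X_C = 1/(ωC) = 977 Ω
Parallel: admittances add. Y = 1/(jωL) + jωC
Y = (0 + j0.000602) S
|Y| = 0.000602 S → |Z| = 1/|Y| = 1660 Ω, ∠Z = −∠Y = -90.0°

602 μS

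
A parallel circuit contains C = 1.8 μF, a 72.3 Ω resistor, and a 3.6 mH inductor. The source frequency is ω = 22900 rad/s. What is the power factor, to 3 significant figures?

X_L = ωL = 82.4 Ω
X_C = 1/(ωC) = 24.3 Ω
Parallel: admittances add. Y = 1/R + 1/(jωL) + jωC
Y = (0.0138 + j0.0291) S
|Y| = 0.0322 S → |Z| = 1/|Y| = 31.0 Ω, ∠Z = −∠Y = -64.6°
cos φ = cos(-64.6°) = 0.429

0.429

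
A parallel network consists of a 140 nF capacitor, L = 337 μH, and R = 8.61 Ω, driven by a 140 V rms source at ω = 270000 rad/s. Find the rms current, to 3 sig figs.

X_L = ωL = 91.0 Ω
X_C = 1/(ωC) = 26.5 Ω
Parallel: admittances add. Y = 1/R + 1/(jωL) + jωC
Y = (0.116 + j0.0268) S
|Y| = 0.119 S → |Z| = 1/|Y| = 8.39 Ω, ∠Z = −∠Y = -13.0°
I = V/|Z| = 140/8.39 = 16.7 A

16.7 A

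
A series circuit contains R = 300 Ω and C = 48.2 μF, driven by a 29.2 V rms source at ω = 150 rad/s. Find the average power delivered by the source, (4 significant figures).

X_C = 1/(ωC) = 138.3 Ω
Z = 300.0 − j138.3 Ω
|Z| = √(300.0² + 138.3²) = 330.3 Ω
∠Z = arctan(-138.3/300.0) = -24.75°
I = V/|Z| = 88.39 mA
P = VI cos φ = 29.2 × 0.08839 × cos(-24.75°) = 2.344 W

2.344 W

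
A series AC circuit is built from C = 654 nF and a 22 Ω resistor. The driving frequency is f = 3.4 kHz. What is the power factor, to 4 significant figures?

ω = 2πf = 21360 rad/s
X_C = 1/(ωC) = 71.58 Ω
Z = 22.00 − j71.58 Ω
|Z| = √(22.00² + 71.58²) = 74.88 Ω
∠Z = arctan(-71.58/22.00) = -72.91°
cos φ = cos(-72.91°) = 0.2938

0.2938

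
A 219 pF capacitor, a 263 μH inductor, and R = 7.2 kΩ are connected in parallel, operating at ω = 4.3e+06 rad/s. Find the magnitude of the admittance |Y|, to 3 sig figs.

X_L = ωL = 1130 Ω
X_C = 1/(ωC) = 1060 Ω
Parallel: admittances add. Y = 1/R + 1/(jωL) + jωC
Y = (0.000139 + j5.74e-05) S
|Y| = 0.000150 S → |Z| = 1/|Y| = 6650 Ω, ∠Z = −∠Y = -22.5°

150 μS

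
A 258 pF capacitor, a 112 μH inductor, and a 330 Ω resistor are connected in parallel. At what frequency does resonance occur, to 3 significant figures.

ω₀ = 1/√(LC) = 1/√(0.000112 × 2.58e-10) = 5.883e+06 rad/s
f₀ = ω₀/(2π) = 936 kHz

936 kHz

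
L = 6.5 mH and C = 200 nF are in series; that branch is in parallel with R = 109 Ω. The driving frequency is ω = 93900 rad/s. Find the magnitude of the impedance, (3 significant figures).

X_L = ωL = 610 Ω
X_C = 1/(ωC) = 53.2 Ω
Branch 1: Z₁ = R = 109 Ω
Branch 2 (series LC): Z₂ = j(X_L − X_C) = j557 Ω
Parallel: Z = Z₁Z₂/(Z₁+Z₂), |Z| = 107 Ω, ∠Z = 11.1°

107 Ω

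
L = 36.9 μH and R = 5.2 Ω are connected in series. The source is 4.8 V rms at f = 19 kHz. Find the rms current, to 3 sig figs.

704 mA

ω = 2πf = 119400 rad/s
X_L = ωL = 4.41 Ω
Z = 5.20 + j4.41 Ω
|Z| = √(5.20² + 4.41²) = 6.82 Ω
I = V/|Z| = 4.8/6.82 = 704 mA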